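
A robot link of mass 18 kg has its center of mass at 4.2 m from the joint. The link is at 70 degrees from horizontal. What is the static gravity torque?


tau = m*g*L*cos(angle)
= 18 * 9.81 * 4.2 * cos(70 deg)
= 18 * 9.81 * 4.2 * 0.342
= 253.6545 Nm


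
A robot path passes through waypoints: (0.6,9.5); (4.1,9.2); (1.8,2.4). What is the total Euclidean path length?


Segment lengths:
  seg1 = sqrt((3.5)^2 + (-0.3)^2) = 3.5128
  seg2 = sqrt((-2.3)^2 + (-6.8)^2) = 7.1784
Total = 10.6913


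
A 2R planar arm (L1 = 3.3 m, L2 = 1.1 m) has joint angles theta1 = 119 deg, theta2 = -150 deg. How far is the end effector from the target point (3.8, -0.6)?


End effector via forward kinematics:
x = L1*cos(t1) + L2*cos(t1+t2) = -0.657
y = L1*sin(t1) + L2*sin(t1+t2) = 2.3197
Distance to target:
d = sqrt((3.8 - -0.657)^2 + (-0.6 - 2.3197)^2)
= sqrt(19.8647 + 8.5247)
= 5.3282 m


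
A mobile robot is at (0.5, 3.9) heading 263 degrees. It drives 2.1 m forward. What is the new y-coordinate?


y_new = y0 + d*sin(theta)
= 3.9 + 2.1*sin(263)
= 3.9 + -2.0843
= 1.8157


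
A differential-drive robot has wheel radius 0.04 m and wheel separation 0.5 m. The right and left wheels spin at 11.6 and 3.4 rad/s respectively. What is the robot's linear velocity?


vR = r*wR = 0.04*11.6 = 0.464 m/s
vL = r*wL = 0.04*3.4 = 0.136 m/s
v = (vR+vL)/2 = 0.3 m/s
omega = (vR-vL)/L = 0.656 rad/s
linear velocity = 0.3 m/s


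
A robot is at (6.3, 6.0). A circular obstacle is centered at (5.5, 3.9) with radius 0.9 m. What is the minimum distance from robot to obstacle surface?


center_dist = sqrt((6.3-5.5)^2 + (6.0-3.9)^2)
= sqrt(0.64 + 4.41)
= 2.2472
min_dist = center_dist - radius = 2.2472 - 0.9 = 1.3472 m


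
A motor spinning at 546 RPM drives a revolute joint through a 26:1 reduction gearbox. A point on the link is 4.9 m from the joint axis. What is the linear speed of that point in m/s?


omega_motor = 546 * 2*pi/60 = 57.177 rad/s
omega_joint = omega_motor / 26 = 2.1991 rad/s
v = omega_joint * r = 2.1991 * 4.9
= 10.7757 m/s


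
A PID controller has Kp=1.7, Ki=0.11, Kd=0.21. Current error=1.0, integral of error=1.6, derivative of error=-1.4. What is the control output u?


u = Kp*e + Ki*int(e) + Kd*de/dt
= 1.7*1.0 + 0.11*1.6 + 0.21*(-1.4)
= 1.7 + 0.176 + -0.294
= 1.582


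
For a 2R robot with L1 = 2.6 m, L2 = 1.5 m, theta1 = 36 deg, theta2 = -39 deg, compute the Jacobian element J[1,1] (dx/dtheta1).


J[1,1] = -L1*sin(t1) - L2*sin(t1+t2)
= -2.6*sin(36) - 1.5*sin(-3)
= -1.4497


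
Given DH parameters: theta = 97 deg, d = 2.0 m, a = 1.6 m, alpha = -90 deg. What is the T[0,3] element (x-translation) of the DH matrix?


T[0,3] = a * cos(theta)
= 1.6 * cos(97 deg)
= 1.6 * -0.1219
= -0.195


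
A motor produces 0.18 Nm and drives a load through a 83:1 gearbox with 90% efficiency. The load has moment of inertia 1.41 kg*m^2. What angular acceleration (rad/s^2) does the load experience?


tau_out = tau_motor * N * eta
= 0.18 * 83 * 0.9 = 13.446 Nm
alpha = tau_out / I = 13.446 / 1.41
= 9.5362 rad/s^2


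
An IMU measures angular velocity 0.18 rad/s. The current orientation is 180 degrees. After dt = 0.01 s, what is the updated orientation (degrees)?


delta_theta = w * dt = 0.18 * 0.01 = 0.0018 rad
= 0.1031 deg
theta_new = 180 + 0.1031 = 180.1031 deg


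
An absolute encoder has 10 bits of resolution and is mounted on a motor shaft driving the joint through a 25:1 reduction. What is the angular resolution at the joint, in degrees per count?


counts = 2^10 = 1024
effective counts at joint = 1024 * 25 = 25600
resolution = 360 / 25600
= 0.0141 deg/count


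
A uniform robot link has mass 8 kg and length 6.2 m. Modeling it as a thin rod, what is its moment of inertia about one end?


I = (1/3) * m * L^2
= (1/3) * 8 * 6.2^2
= 0.333333 * 8 * 38.44
= 102.5067 kg*m^2


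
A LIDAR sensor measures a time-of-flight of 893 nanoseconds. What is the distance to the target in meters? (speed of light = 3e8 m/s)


tof = 893 ns = 8.93e-07 s
dist = c * tof / 2
= 3e8 * 8.93e-07 / 2
= 133.95 m


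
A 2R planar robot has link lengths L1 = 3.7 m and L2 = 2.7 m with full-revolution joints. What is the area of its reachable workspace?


r_max = L1 + L2 = 6.4 m
r_min = |L1 - L2| = 1.0 m
Area = pi*(r_max^2 - r_min^2)
= pi*(40.96 - 1.0)
= pi * 39.96
= 125.538 m^2


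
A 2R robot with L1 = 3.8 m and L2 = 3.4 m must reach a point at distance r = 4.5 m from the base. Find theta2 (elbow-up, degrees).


cos(theta2) = (r^2 - L1^2 - L2^2) / (2*L1*L2)
cos(theta2) = (20.25 - 14.44 - 11.56) / 25.84
cos(theta2) = -0.222523
theta2 = 102.8573 degrees


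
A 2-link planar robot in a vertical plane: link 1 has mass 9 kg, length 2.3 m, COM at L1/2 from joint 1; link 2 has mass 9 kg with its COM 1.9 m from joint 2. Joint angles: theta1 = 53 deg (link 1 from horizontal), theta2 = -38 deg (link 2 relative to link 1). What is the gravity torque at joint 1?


Horizontal distance from joint 1 to link-1 COM:
  x_c1 = (L1/2)*cos(t1) = 1.15 * 0.6018 = 0.6921 m
Horizontal distance from joint 1 to link-2 COM:
  x_c2 = L1*cos(t1) + Lc2*cos(t1+t2)
       = 2.3*0.6018 + 1.9*0.9659 = 3.2194 m
tau1 = m1*g*x_c1 + m2*g*x_c2
     = 9*9.81*0.6921 + 9*9.81*3.2194
     = 61.1044 + 284.2438
     = 345.3482 Nm


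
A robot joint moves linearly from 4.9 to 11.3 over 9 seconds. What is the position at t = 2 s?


s = t/T = 2/9 = 0.2222
p(t) = p0 + (pf-p0)*s
= 4.9 + (11.3 - 4.9) * 0.2222
= 6.3222


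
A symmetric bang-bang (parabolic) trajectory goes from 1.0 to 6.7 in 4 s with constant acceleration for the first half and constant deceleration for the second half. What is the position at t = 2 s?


Symmetric rest-to-rest: each phase covers (pf-p0)/2 in time T/2. 0.5*a*(T/2)^2 = (pf-p0)/2 => a = 4*(pf-p0)/T^2
a = 4*(6.7-1.0)/4^2 = 1.425
t = 2 is in the acceleration phase (t <= T/2).
p = p0 + 0.5*a*t^2 = 1.0 + 0.5*1.425*2^2
= 3.85


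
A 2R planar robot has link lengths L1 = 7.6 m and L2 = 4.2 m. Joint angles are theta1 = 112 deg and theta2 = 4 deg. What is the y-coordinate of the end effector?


Convert angles to radians: theta1 = 1.9548, theta2 = 0.0698
y = L1*sin(theta1) + L2*sin(theta1+theta2)
y = 7.0466 + 3.7749
y = 10.8215


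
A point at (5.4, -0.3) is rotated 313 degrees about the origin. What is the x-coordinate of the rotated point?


x' = x*cos(theta) - y*sin(theta)
cos(313 deg) = 0.682, sin(313 deg) = -0.7314
x' = 5.4 * 0.682 - -0.3 * -0.7314
= 3.6828 - 0.2194
= 3.4634


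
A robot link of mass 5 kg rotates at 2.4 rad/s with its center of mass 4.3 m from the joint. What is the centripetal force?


F = m * omega^2 * r
= 5 * 2.4^2 * 4.3
= 5 * 5.76 * 4.3
= 123.84 N


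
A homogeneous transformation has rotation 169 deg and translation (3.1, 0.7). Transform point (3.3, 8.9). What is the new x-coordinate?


x' = cos(theta)*px - sin(theta)*py + tx
= -0.9816*3.3 - 0.1908*8.9 + 3.1
= -1.8376


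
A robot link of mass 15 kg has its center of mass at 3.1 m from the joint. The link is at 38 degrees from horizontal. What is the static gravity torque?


tau = m*g*L*cos(angle)
= 15 * 9.81 * 3.1 * cos(38 deg)
= 15 * 9.81 * 3.1 * 0.788
= 359.4629 Nm


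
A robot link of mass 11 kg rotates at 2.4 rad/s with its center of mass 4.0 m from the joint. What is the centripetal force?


F = m * omega^2 * r
= 11 * 2.4^2 * 4.0
= 11 * 5.76 * 4.0
= 253.44 N


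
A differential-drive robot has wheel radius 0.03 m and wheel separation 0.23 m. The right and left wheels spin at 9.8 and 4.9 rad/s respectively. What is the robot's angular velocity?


vR = r*wR = 0.03*9.8 = 0.294 m/s
vL = r*wL = 0.03*4.9 = 0.147 m/s
v = (vR+vL)/2 = 0.2205 m/s
omega = (vR-vL)/L = 0.6391 rad/s
angular velocity = 0.6391 rad/s


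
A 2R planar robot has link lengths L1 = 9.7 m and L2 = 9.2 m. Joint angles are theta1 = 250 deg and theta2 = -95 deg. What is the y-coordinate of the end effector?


Convert angles to radians: theta1 = 4.3633, theta2 = -1.6581
y = L1*sin(theta1) + L2*sin(theta1+theta2)
y = -9.115 + 3.8881
y = -5.2269


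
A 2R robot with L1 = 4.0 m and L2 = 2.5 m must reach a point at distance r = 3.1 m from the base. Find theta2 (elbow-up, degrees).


cos(theta2) = (r^2 - L1^2 - L2^2) / (2*L1*L2)
cos(theta2) = (9.61 - 16.0 - 6.25) / 20.0
cos(theta2) = -0.632
theta2 = 129.1978 degrees


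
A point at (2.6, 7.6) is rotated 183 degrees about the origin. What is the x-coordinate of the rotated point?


x' = x*cos(theta) - y*sin(theta)
cos(183 deg) = -0.9986, sin(183 deg) = -0.0523
x' = 2.6 * -0.9986 - 7.6 * -0.0523
= -2.5964 - -0.3978
= -2.1987


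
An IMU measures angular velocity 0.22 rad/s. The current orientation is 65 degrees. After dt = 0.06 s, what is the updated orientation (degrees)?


delta_theta = w * dt = 0.22 * 0.06 = 0.0132 rad
= 0.7563 deg
theta_new = 65 + 0.7563 = 65.7563 deg


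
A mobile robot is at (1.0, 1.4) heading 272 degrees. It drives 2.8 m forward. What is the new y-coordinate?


y_new = y0 + d*sin(theta)
= 1.4 + 2.8*sin(272)
= 1.4 + -2.7983
= -1.3983


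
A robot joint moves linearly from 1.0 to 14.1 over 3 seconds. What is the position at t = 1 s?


s = t/T = 1/3 = 0.3333
p(t) = p0 + (pf-p0)*s
= 1.0 + (14.1 - 1.0) * 0.3333
= 5.3667


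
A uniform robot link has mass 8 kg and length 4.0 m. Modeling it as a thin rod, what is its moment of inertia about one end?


I = (1/3) * m * L^2
= (1/3) * 8 * 4.0^2
= 0.333333 * 8 * 16.0
= 42.6667 kg*m^2


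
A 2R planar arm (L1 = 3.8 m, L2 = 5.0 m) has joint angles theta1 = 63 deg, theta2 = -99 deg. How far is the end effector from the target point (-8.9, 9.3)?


End effector via forward kinematics:
x = L1*cos(t1) + L2*cos(t1+t2) = 5.7702
y = L1*sin(t1) + L2*sin(t1+t2) = 0.4469
Distance to target:
d = sqrt((-8.9 - 5.7702)^2 + (9.3 - 0.4469)^2)
= sqrt(215.2162 + 78.3774)
= 17.1346 m


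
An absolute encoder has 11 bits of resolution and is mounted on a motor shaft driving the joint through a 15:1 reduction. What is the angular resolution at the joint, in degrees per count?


counts = 2^11 = 2048
effective counts at joint = 2048 * 15 = 30720
resolution = 360 / 30720
= 0.0117 deg/count


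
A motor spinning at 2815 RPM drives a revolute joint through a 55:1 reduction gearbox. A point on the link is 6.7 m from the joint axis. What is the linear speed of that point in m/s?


omega_motor = 2815 * 2*pi/60 = 294.7861 rad/s
omega_joint = omega_motor / 55 = 5.3597 rad/s
v = omega_joint * r = 5.3597 * 6.7
= 35.9103 m/s


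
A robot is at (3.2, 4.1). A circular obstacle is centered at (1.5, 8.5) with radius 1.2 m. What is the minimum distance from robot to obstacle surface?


center_dist = sqrt((3.2-1.5)^2 + (4.1-8.5)^2)
= sqrt(2.89 + 19.36)
= 4.717
min_dist = center_dist - radius = 4.717 - 1.2 = 3.517 m


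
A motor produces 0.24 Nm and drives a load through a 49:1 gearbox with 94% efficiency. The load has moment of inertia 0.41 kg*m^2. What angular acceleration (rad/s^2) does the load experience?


tau_out = tau_motor * N * eta
= 0.24 * 49 * 0.94 = 11.0544 Nm
alpha = tau_out / I = 11.0544 / 0.41
= 26.962 rad/s^2


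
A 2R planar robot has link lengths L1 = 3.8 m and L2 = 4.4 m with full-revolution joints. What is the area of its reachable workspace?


r_max = L1 + L2 = 8.2 m
r_min = |L1 - L2| = 0.6 m
Area = pi*(r_max^2 - r_min^2)
= pi*(67.24 - 0.36)
= pi * 66.88
= 210.1097 m^2


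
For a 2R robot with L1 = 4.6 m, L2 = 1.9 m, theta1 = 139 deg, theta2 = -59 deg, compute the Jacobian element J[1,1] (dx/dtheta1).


J[1,1] = -L1*sin(t1) - L2*sin(t1+t2)
= -4.6*sin(139) - 1.9*sin(80)
= -4.889


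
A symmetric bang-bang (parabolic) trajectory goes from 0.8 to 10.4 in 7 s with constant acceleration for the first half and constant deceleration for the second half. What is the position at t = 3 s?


Symmetric rest-to-rest: each phase covers (pf-p0)/2 in time T/2. 0.5*a*(T/2)^2 = (pf-p0)/2 => a = 4*(pf-p0)/T^2
a = 4*(10.4-0.8)/7^2 = 0.7837
t = 3 is in the acceleration phase (t <= T/2).
p = p0 + 0.5*a*t^2 = 0.8 + 0.5*0.7837*3^2
= 4.3265


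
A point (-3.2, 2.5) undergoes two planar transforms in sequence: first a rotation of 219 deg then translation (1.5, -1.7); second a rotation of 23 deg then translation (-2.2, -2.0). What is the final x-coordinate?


After transform 1:
x1 = cos(219)*-3.2 - sin(219)*2.5 + 1.5 = 5.5602
y1 = sin(219)*-3.2 + cos(219)*2.5 + -1.7 = -1.629
After transform 2:
x2 = cos(23)*5.5602 - sin(23)*-1.629 + -2.2
= 3.5547


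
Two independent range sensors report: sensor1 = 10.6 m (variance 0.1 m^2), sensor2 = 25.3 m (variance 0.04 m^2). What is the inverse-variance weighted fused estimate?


w1 = (1/var1) / (1/var1 + 1/var2)
   = 10.0 / (10.0 + 25.0) = 0.2857
w2 = 1 - w1 = 0.7143
fused = w1*s1 + w2*s2 = 3.0286 + 18.0714
= 21.1 m


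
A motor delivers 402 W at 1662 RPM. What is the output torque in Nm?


omega = 1662 * 2*pi/60 = 174.0442 rad/s
tau = P / omega = 402 / 174.0442
= 2.3098 Nm


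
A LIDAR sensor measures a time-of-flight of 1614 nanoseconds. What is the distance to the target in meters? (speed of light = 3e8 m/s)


tof = 1614 ns = 1.614e-06 s
dist = c * tof / 2
= 3e8 * 1.614e-06 / 2
= 242.1 m


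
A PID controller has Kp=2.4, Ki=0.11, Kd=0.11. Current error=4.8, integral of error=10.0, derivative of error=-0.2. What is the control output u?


u = Kp*e + Ki*int(e) + Kd*de/dt
= 2.4*4.8 + 0.11*10.0 + 0.11*(-0.2)
= 11.52 + 1.1 + -0.022
= 12.598


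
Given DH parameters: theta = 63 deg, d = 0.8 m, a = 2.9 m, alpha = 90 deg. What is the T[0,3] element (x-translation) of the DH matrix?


T[0,3] = a * cos(theta)
= 2.9 * cos(63 deg)
= 2.9 * 0.454
= 1.3166


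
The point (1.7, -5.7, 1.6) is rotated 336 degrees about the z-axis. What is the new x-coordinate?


Rotation about z-axis: x' = x*cos(theta) - y*sin(theta)
= 1.7 * 0.9135 - -5.7 * -0.4067
= -0.7654


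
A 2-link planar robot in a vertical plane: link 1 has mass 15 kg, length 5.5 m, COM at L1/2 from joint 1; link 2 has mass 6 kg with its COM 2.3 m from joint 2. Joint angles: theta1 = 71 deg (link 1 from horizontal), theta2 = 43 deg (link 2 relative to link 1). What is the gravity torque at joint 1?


Horizontal distance from joint 1 to link-1 COM:
  x_c1 = (L1/2)*cos(t1) = 2.75 * 0.3256 = 0.8953 m
Horizontal distance from joint 1 to link-2 COM:
  x_c2 = L1*cos(t1) + Lc2*cos(t1+t2)
       = 5.5*0.3256 + 2.3*-0.4067 = 0.8551 m
tau1 = m1*g*x_c1 + m2*g*x_c2
     = 15*9.81*0.8953 + 6*9.81*0.8551
     = 131.7452 + 50.333
     = 182.0782 Nm


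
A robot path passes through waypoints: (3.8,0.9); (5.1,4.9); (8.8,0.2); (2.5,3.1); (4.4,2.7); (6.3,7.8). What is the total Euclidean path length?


Segment lengths:
  seg1 = sqrt((1.3)^2 + (4.0)^2) = 4.2059
  seg2 = sqrt((3.7)^2 + (-4.7)^2) = 5.9816
  seg3 = sqrt((-6.3)^2 + (2.9)^2) = 6.9354
  seg4 = sqrt((1.9)^2 + (-0.4)^2) = 1.9416
  seg5 = sqrt((1.9)^2 + (5.1)^2) = 5.4424
Total = 24.5071


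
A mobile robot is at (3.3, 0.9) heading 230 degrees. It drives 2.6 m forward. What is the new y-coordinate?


y_new = y0 + d*sin(theta)
= 0.9 + 2.6*sin(230)
= 0.9 + -1.9917
= -1.0917


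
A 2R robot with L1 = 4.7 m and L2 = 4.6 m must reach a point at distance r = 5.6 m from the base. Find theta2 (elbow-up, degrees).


cos(theta2) = (r^2 - L1^2 - L2^2) / (2*L1*L2)
cos(theta2) = (31.36 - 22.09 - 21.16) / 43.24
cos(theta2) = -0.274977
theta2 = 105.9606 degrees


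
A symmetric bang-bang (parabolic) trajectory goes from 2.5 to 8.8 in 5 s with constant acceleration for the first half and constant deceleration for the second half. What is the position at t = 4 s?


Symmetric rest-to-rest: each phase covers (pf-p0)/2 in time T/2. 0.5*a*(T/2)^2 = (pf-p0)/2 => a = 4*(pf-p0)/T^2
a = 4*(8.8-2.5)/5^2 = 1.008
t = 4 is in the deceleration phase (t > T/2).
p = pf - 0.5*a*(T-t)^2 = 8.8 - 0.5*1.008*1^2
= 8.296


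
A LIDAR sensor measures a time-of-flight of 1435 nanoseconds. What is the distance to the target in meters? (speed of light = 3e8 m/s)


tof = 1435 ns = 1.435e-06 s
dist = c * tof / 2
= 3e8 * 1.435e-06 / 2
= 215.25 m


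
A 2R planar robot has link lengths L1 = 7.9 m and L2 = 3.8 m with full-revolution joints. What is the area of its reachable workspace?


r_max = L1 + L2 = 11.7 m
r_min = |L1 - L2| = 4.1 m
Area = pi*(r_max^2 - r_min^2)
= pi*(136.89 - 16.81)
= pi * 120.08
= 377.2424 m^2


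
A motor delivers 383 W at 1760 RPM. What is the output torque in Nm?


omega = 1760 * 2*pi/60 = 184.3068 rad/s
tau = P / omega = 383 / 184.3068
= 2.0781 Nm


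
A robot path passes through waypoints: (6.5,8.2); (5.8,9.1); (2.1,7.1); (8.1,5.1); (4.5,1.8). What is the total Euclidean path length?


Segment lengths:
  seg1 = sqrt((-0.7)^2 + (0.9)^2) = 1.1402
  seg2 = sqrt((-3.7)^2 + (-2.0)^2) = 4.2059
  seg3 = sqrt((6.0)^2 + (-2.0)^2) = 6.3246
  seg4 = sqrt((-3.6)^2 + (-3.3)^2) = 4.8836
Total = 16.5543


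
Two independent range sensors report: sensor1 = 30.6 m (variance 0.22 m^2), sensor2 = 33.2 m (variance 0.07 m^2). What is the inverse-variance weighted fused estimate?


w1 = (1/var1) / (1/var1 + 1/var2)
   = 4.5455 / (4.5455 + 14.2857) = 0.2414
w2 = 1 - w1 = 0.7586
fused = w1*s1 + w2*s2 = 7.3862 + 25.1862
= 32.5724 m


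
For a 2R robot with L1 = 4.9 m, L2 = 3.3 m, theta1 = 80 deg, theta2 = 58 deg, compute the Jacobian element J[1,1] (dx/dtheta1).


J[1,1] = -L1*sin(t1) - L2*sin(t1+t2)
= -4.9*sin(80) - 3.3*sin(138)
= -7.0337


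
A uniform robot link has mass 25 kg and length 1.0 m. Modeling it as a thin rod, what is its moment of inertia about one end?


I = (1/3) * m * L^2
= (1/3) * 25 * 1.0^2
= 0.333333 * 25 * 1.0
= 8.3333 kg*m^2


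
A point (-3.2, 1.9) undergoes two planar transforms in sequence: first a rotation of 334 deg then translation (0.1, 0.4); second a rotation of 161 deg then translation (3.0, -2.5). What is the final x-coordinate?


After transform 1:
x1 = cos(334)*-3.2 - sin(334)*1.9 + 0.1 = -1.9432
y1 = sin(334)*-3.2 + cos(334)*1.9 + 0.4 = 3.5105
After transform 2:
x2 = cos(161)*-1.9432 - sin(161)*3.5105 + 3.0
= 3.6945


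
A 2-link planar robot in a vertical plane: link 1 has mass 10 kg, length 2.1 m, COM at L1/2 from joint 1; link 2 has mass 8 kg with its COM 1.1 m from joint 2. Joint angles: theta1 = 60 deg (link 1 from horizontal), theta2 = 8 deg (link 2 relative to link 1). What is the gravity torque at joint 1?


Horizontal distance from joint 1 to link-1 COM:
  x_c1 = (L1/2)*cos(t1) = 1.05 * 0.5 = 0.525 m
Horizontal distance from joint 1 to link-2 COM:
  x_c2 = L1*cos(t1) + Lc2*cos(t1+t2)
       = 2.1*0.5 + 1.1*0.3746 = 1.4621 m
tau1 = m1*g*x_c1 + m2*g*x_c2
     = 10*9.81*0.525 + 8*9.81*1.4621
     = 51.5025 + 114.743
     = 166.2455 Nm


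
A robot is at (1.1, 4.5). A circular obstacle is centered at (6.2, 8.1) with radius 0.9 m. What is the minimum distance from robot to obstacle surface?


center_dist = sqrt((1.1-6.2)^2 + (4.5-8.1)^2)
= sqrt(26.01 + 12.96)
= 6.2426
min_dist = center_dist - radius = 6.2426 - 0.9 = 5.3426 m


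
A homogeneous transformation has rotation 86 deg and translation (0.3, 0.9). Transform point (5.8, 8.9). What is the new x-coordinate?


x' = cos(theta)*px - sin(theta)*py + tx
= 0.0698*5.8 - 0.9976*8.9 + 0.3
= -8.1737


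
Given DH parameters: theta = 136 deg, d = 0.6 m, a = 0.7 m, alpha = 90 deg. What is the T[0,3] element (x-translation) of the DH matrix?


T[0,3] = a * cos(theta)
= 0.7 * cos(136 deg)
= 0.7 * -0.7193
= -0.5035


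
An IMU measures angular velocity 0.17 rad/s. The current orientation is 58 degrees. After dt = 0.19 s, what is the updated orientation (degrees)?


delta_theta = w * dt = 0.17 * 0.19 = 0.0323 rad
= 1.8507 deg
theta_new = 58 + 1.8507 = 59.8507 deg


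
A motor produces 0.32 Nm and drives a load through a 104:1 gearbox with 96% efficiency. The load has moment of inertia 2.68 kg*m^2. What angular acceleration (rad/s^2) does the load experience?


tau_out = tau_motor * N * eta
= 0.32 * 104 * 0.96 = 31.9488 Nm
alpha = tau_out / I = 31.9488 / 2.68
= 11.9212 rad/s^2


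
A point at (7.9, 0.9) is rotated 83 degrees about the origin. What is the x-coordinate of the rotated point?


x' = x*cos(theta) - y*sin(theta)
cos(83 deg) = 0.1219, sin(83 deg) = 0.9925
x' = 7.9 * 0.1219 - 0.9 * 0.9925
= 0.9628 - 0.8933
= 0.0695


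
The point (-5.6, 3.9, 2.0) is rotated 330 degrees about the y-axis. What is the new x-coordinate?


Rotation about y-axis: x' = x*cos(theta) + z*sin(theta)
= -5.6 * 0.866 + 2.0 * -0.5
= -5.8497


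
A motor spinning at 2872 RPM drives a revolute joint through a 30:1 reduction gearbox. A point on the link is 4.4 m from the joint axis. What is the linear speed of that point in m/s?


omega_motor = 2872 * 2*pi/60 = 300.7551 rad/s
omega_joint = omega_motor / 30 = 10.0252 rad/s
v = omega_joint * r = 10.0252 * 4.4
= 44.1108 m/s


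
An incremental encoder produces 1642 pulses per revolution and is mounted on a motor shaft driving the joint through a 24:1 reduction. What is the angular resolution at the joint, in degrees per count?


counts per rev = 1642
effective counts at joint = 1642 * 24 = 39408
resolution = 360 / 39408
= 0.0091 deg/count


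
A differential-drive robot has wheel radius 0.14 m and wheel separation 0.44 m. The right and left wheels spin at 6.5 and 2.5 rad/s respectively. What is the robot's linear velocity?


vR = r*wR = 0.14*6.5 = 0.91 m/s
vL = r*wL = 0.14*2.5 = 0.35 m/s
v = (vR+vL)/2 = 0.63 m/s
omega = (vR-vL)/L = 1.2727 rad/s
linear velocity = 0.63 m/s


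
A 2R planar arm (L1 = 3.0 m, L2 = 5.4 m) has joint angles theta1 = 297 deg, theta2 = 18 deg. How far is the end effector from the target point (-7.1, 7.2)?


End effector via forward kinematics:
x = L1*cos(t1) + L2*cos(t1+t2) = 5.1803
y = L1*sin(t1) + L2*sin(t1+t2) = -6.4914
Distance to target:
d = sqrt((-7.1 - 5.1803)^2 + (7.2 - -6.4914)^2)
= sqrt(150.8069 + 187.4543)
= 18.3919 m


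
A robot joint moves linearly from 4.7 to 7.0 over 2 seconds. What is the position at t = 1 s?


s = t/T = 1/2 = 0.5
p(t) = p0 + (pf-p0)*s
= 4.7 + (7.0 - 4.7) * 0.5
= 5.85


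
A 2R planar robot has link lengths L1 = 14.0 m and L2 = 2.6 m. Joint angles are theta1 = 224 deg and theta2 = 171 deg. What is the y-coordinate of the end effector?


Convert angles to radians: theta1 = 3.9095, theta2 = 2.9845
y = L1*sin(theta1) + L2*sin(theta1+theta2)
y = -9.7252 + 1.4913
y = -8.2339


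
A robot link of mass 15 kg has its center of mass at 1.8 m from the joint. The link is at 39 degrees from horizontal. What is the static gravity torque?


tau = m*g*L*cos(angle)
= 15 * 9.81 * 1.8 * cos(39 deg)
= 15 * 9.81 * 1.8 * 0.7771
= 205.8427 Nm


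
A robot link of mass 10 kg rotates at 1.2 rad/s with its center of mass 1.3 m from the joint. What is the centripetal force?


F = m * omega^2 * r
= 10 * 1.2^2 * 1.3
= 10 * 1.44 * 1.3
= 18.72 N


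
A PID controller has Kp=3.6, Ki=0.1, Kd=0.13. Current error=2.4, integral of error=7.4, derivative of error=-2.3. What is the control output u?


u = Kp*e + Ki*int(e) + Kd*de/dt
= 3.6*2.4 + 0.1*7.4 + 0.13*(-2.3)
= 8.64 + 0.74 + -0.299
= 9.081


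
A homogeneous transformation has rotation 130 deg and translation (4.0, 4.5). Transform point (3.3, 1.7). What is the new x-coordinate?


x' = cos(theta)*px - sin(theta)*py + tx
= -0.6428*3.3 - 0.766*1.7 + 4.0
= 0.5765


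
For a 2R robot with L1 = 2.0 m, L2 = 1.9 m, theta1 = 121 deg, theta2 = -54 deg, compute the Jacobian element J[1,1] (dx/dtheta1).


J[1,1] = -L1*sin(t1) - L2*sin(t1+t2)
= -2.0*sin(121) - 1.9*sin(67)
= -3.4633


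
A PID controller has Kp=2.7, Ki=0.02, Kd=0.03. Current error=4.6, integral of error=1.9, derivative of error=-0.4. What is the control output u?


u = Kp*e + Ki*int(e) + Kd*de/dt
= 2.7*4.6 + 0.02*1.9 + 0.03*(-0.4)
= 12.42 + 0.038 + -0.012
= 12.446


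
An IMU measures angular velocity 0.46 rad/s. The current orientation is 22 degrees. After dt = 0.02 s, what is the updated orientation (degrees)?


delta_theta = w * dt = 0.46 * 0.02 = 0.0092 rad
= 0.5271 deg
theta_new = 22 + 0.5271 = 22.5271 deg


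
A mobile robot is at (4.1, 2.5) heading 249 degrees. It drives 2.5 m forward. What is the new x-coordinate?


x_new = x0 + d*cos(theta)
= 4.1 + 2.5*cos(249)
= 4.1 + -0.8959
= 3.2041


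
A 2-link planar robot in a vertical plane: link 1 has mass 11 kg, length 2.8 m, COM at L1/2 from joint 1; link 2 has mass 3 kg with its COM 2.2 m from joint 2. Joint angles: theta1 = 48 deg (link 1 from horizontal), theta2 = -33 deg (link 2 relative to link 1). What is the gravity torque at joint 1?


Horizontal distance from joint 1 to link-1 COM:
  x_c1 = (L1/2)*cos(t1) = 1.4 * 0.6691 = 0.9368 m
Horizontal distance from joint 1 to link-2 COM:
  x_c2 = L1*cos(t1) + Lc2*cos(t1+t2)
       = 2.8*0.6691 + 2.2*0.9659 = 3.9986 m
tau1 = m1*g*x_c1 + m2*g*x_c2
     = 11*9.81*0.9368 + 3*9.81*3.9986
     = 101.0882 + 117.6789
     = 218.7671 Nm


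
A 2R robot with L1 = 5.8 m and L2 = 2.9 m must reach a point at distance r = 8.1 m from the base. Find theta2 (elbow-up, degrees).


cos(theta2) = (r^2 - L1^2 - L2^2) / (2*L1*L2)
cos(theta2) = (65.61 - 33.64 - 8.41) / 33.64
cos(theta2) = 0.700357
theta2 = 45.5444 degrees


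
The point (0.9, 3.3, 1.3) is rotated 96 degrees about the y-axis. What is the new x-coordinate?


Rotation about y-axis: x' = x*cos(theta) + z*sin(theta)
= 0.9 * -0.1045 + 1.3 * 0.9945
= 1.1988


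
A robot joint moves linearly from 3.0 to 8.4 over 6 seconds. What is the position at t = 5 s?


s = t/T = 5/6 = 0.8333
p(t) = p0 + (pf-p0)*s
= 3.0 + (8.4 - 3.0) * 0.8333
= 7.5


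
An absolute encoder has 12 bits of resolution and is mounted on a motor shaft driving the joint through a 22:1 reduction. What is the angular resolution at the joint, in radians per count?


counts = 2^12 = 4096
effective counts at joint = 4096 * 22 = 90112
resolution = 2*pi / 90112
= 6.9726e-05 rad/count


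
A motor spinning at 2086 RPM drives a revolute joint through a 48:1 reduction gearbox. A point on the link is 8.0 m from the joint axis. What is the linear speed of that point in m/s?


omega_motor = 2086 * 2*pi/60 = 218.4454 rad/s
omega_joint = omega_motor / 48 = 4.5509 rad/s
v = omega_joint * r = 4.5509 * 8.0
= 36.4076 m/s


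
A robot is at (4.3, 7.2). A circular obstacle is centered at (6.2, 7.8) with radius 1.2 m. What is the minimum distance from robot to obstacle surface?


center_dist = sqrt((4.3-6.2)^2 + (7.2-7.8)^2)
= sqrt(3.61 + 0.36)
= 1.9925
min_dist = center_dist - radius = 1.9925 - 1.2 = 0.7925 m


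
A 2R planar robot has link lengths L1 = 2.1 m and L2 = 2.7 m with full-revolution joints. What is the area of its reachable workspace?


r_max = L1 + L2 = 4.8 m
r_min = |L1 - L2| = 0.6 m
Area = pi*(r_max^2 - r_min^2)
= pi*(23.04 - 0.36)
= pi * 22.68
= 71.2513 m^2


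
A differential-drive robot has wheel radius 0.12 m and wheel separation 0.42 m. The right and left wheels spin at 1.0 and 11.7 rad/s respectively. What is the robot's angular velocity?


vR = r*wR = 0.12*1.0 = 0.12 m/s
vL = r*wL = 0.12*11.7 = 1.404 m/s
v = (vR+vL)/2 = 0.762 m/s
omega = (vR-vL)/L = -3.0571 rad/s
angular velocity = -3.0571 rad/s


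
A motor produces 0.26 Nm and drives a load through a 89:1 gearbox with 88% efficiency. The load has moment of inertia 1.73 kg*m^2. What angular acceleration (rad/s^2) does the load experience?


tau_out = tau_motor * N * eta
= 0.26 * 89 * 0.88 = 20.3632 Nm
alpha = tau_out / I = 20.3632 / 1.73
= 11.7706 rad/s^2


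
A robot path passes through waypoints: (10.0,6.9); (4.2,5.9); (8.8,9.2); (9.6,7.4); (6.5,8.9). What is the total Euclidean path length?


Segment lengths:
  seg1 = sqrt((-5.8)^2 + (-1.0)^2) = 5.8856
  seg2 = sqrt((4.6)^2 + (3.3)^2) = 5.6613
  seg3 = sqrt((0.8)^2 + (-1.8)^2) = 1.9698
  seg4 = sqrt((-3.1)^2 + (1.5)^2) = 3.4438
Total = 16.9605


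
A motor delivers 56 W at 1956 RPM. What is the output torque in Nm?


omega = 1956 * 2*pi/60 = 204.8318 rad/s
tau = P / omega = 56 / 204.8318
= 0.2734 Nm


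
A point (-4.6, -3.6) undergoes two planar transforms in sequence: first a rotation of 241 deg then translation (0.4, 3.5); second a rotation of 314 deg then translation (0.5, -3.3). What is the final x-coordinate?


After transform 1:
x1 = cos(241)*-4.6 - sin(241)*-3.6 + 0.4 = -0.5185
y1 = sin(241)*-4.6 + cos(241)*-3.6 + 3.5 = 9.2686
After transform 2:
x2 = cos(314)*-0.5185 - sin(314)*9.2686 + 0.5
= 6.8071


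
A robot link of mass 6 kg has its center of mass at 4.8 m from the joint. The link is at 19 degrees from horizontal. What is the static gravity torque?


tau = m*g*L*cos(angle)
= 6 * 9.81 * 4.8 * cos(19 deg)
= 6 * 9.81 * 4.8 * 0.9455
= 267.1355 Nm


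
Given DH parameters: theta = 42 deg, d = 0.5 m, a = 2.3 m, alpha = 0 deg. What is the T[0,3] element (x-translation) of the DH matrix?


T[0,3] = a * cos(theta)
= 2.3 * cos(42 deg)
= 2.3 * 0.7431
= 1.7092


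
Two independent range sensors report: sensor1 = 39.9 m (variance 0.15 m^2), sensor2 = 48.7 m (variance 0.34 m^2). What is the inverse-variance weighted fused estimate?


w1 = (1/var1) / (1/var1 + 1/var2)
   = 6.6667 / (6.6667 + 2.9412) = 0.6939
w2 = 1 - w1 = 0.3061
fused = w1*s1 + w2*s2 = 27.6857 + 14.9082
= 42.5939 m


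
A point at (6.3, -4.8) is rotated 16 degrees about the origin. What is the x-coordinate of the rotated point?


x' = x*cos(theta) - y*sin(theta)
cos(16 deg) = 0.9613, sin(16 deg) = 0.2756
x' = 6.3 * 0.9613 - -4.8 * 0.2756
= 6.0559 - -1.3231
= 7.379


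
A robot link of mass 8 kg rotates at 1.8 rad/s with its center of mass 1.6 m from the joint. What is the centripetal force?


F = m * omega^2 * r
= 8 * 1.8^2 * 1.6
= 8 * 3.24 * 1.6
= 41.472 N


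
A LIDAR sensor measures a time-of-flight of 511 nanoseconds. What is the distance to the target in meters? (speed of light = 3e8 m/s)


tof = 511 ns = 5.11e-07 s
dist = c * tof / 2
= 3e8 * 5.11e-07 / 2
= 76.65 m


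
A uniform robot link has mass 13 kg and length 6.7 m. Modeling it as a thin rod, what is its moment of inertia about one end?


I = (1/3) * m * L^2
= (1/3) * 13 * 6.7^2
= 0.333333 * 13 * 44.89
= 194.5233 kg*m^2


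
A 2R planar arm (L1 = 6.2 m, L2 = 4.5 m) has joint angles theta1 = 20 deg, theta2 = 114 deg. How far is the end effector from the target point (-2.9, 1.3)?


End effector via forward kinematics:
x = L1*cos(t1) + L2*cos(t1+t2) = 2.7001
y = L1*sin(t1) + L2*sin(t1+t2) = 5.3576
Distance to target:
d = sqrt((-2.9 - 2.7001)^2 + (1.3 - 5.3576)^2)
= sqrt(31.3615 + 16.4637)
= 6.9156 m


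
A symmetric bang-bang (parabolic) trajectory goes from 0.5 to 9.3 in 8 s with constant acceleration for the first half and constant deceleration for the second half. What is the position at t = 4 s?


Symmetric rest-to-rest: each phase covers (pf-p0)/2 in time T/2. 0.5*a*(T/2)^2 = (pf-p0)/2 => a = 4*(pf-p0)/T^2
a = 4*(9.3-0.5)/8^2 = 0.55
t = 4 is in the acceleration phase (t <= T/2).
p = p0 + 0.5*a*t^2 = 0.5 + 0.5*0.55*4^2
= 4.9


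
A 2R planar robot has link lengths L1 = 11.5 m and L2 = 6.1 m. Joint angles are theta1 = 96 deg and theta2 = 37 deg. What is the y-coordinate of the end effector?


Convert angles to radians: theta1 = 1.6755, theta2 = 0.6458
y = L1*sin(theta1) + L2*sin(theta1+theta2)
y = 11.437 + 4.4613
y = 15.8983


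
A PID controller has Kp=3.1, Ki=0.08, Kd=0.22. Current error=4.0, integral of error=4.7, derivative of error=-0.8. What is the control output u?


u = Kp*e + Ki*int(e) + Kd*de/dt
= 3.1*4.0 + 0.08*4.7 + 0.22*(-0.8)
= 12.4 + 0.376 + -0.176
= 12.6


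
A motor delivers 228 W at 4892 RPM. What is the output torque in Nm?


omega = 4892 * 2*pi/60 = 512.289 rad/s
tau = P / omega = 228 / 512.289
= 0.4451 Nm


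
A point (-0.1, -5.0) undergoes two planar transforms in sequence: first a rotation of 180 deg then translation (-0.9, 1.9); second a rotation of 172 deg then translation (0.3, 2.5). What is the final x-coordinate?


After transform 1:
x1 = cos(180)*-0.1 - sin(180)*-5.0 + -0.9 = -0.8
y1 = sin(180)*-0.1 + cos(180)*-5.0 + 1.9 = 6.9
After transform 2:
x2 = cos(172)*-0.8 - sin(172)*6.9 + 0.3
= 0.1319


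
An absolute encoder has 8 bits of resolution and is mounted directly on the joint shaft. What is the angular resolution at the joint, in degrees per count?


counts = 2^8 = 256
resolution = 360 / 256
= 1.4062 deg/count


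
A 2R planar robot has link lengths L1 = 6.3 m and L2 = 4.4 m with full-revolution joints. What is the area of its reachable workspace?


r_max = L1 + L2 = 10.7 m
r_min = |L1 - L2| = 1.9 m
Area = pi*(r_max^2 - r_min^2)
= pi*(114.49 - 3.61)
= pi * 110.88
= 348.3398 m^2


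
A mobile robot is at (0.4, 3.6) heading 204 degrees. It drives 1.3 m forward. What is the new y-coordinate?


y_new = y0 + d*sin(theta)
= 3.6 + 1.3*sin(204)
= 3.6 + -0.5288
= 3.0712


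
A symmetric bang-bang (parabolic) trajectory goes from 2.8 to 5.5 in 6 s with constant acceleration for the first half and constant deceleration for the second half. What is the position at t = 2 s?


Symmetric rest-to-rest: each phase covers (pf-p0)/2 in time T/2. 0.5*a*(T/2)^2 = (pf-p0)/2 => a = 4*(pf-p0)/T^2
a = 4*(5.5-2.8)/6^2 = 0.3
t = 2 is in the acceleration phase (t <= T/2).
p = p0 + 0.5*a*t^2 = 2.8 + 0.5*0.3*2^2
= 3.4


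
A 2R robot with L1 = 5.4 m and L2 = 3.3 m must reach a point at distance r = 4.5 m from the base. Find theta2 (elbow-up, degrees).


cos(theta2) = (r^2 - L1^2 - L2^2) / (2*L1*L2)
cos(theta2) = (20.25 - 29.16 - 10.89) / 35.64
cos(theta2) = -0.555556
theta2 = 123.749 degrees


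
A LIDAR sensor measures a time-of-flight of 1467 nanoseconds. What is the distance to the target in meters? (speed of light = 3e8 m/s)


tof = 1467 ns = 1.467e-06 s
dist = c * tof / 2
= 3e8 * 1.467e-06 / 2
= 220.05 m


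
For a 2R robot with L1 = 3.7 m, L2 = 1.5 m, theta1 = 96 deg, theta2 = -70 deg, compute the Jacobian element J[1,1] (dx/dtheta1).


J[1,1] = -L1*sin(t1) - L2*sin(t1+t2)
= -3.7*sin(96) - 1.5*sin(26)
= -4.3373


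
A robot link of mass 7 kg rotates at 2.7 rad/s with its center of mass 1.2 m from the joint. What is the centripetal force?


F = m * omega^2 * r
= 7 * 2.7^2 * 1.2
= 7 * 7.29 * 1.2
= 61.236 N


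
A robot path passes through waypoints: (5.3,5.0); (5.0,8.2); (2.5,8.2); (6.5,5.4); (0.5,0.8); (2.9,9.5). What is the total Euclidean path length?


Segment lengths:
  seg1 = sqrt((-0.3)^2 + (3.2)^2) = 3.214
  seg2 = sqrt((-2.5)^2 + (0.0)^2) = 2.5
  seg3 = sqrt((4.0)^2 + (-2.8)^2) = 4.8826
  seg4 = sqrt((-6.0)^2 + (-4.6)^2) = 7.5604
  seg5 = sqrt((2.4)^2 + (8.7)^2) = 9.025
Total = 27.182


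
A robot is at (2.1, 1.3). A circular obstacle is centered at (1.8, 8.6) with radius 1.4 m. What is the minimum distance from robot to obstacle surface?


center_dist = sqrt((2.1-1.8)^2 + (1.3-8.6)^2)
= sqrt(0.09 + 53.29)
= 7.3062
min_dist = center_dist - radius = 7.3062 - 1.4 = 5.9062 m


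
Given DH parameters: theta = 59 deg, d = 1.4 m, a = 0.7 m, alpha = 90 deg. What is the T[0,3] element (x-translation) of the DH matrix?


T[0,3] = a * cos(theta)
= 0.7 * cos(59 deg)
= 0.7 * 0.515
= 0.3605


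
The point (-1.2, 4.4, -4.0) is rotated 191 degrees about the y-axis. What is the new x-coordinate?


Rotation about y-axis: x' = x*cos(theta) + z*sin(theta)
= -1.2 * -0.9816 + -4.0 * -0.1908
= 1.9412


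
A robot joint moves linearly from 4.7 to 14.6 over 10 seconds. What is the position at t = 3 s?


s = t/T = 3/10 = 0.3
p(t) = p0 + (pf-p0)*s
= 4.7 + (14.6 - 4.7) * 0.3
= 7.67


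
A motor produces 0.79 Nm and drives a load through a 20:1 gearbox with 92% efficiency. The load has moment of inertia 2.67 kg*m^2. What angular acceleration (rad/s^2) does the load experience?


tau_out = tau_motor * N * eta
= 0.79 * 20 * 0.92 = 14.536 Nm
alpha = tau_out / I = 14.536 / 2.67
= 5.4442 rad/s^2


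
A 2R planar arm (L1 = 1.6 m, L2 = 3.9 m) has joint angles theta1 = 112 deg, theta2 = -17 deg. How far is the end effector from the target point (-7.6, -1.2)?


End effector via forward kinematics:
x = L1*cos(t1) + L2*cos(t1+t2) = -0.9393
y = L1*sin(t1) + L2*sin(t1+t2) = 5.3687
Distance to target:
d = sqrt((-7.6 - -0.9393)^2 + (-1.2 - 5.3687)^2)
= sqrt(44.3652 + 43.1472)
= 9.3548 m


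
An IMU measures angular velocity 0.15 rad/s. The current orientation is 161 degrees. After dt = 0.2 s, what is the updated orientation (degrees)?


delta_theta = w * dt = 0.15 * 0.2 = 0.03 rad
= 1.7189 deg
theta_new = 161 + 1.7189 = 162.7189 deg


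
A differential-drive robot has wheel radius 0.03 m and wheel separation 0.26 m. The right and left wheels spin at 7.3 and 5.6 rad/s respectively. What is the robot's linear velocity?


vR = r*wR = 0.03*7.3 = 0.219 m/s
vL = r*wL = 0.03*5.6 = 0.168 m/s
v = (vR+vL)/2 = 0.1935 m/s
omega = (vR-vL)/L = 0.1962 rad/s
linear velocity = 0.1935 m/s


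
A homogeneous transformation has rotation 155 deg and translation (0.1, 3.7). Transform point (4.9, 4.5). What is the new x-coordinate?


x' = cos(theta)*px - sin(theta)*py + tx
= -0.9063*4.9 - 0.4226*4.5 + 0.1
= -6.2427


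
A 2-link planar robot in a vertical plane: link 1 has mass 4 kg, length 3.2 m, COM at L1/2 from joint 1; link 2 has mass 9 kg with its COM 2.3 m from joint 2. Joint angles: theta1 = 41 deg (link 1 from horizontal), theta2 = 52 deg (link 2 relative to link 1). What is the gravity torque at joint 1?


Horizontal distance from joint 1 to link-1 COM:
  x_c1 = (L1/2)*cos(t1) = 1.6 * 0.7547 = 1.2075 m
Horizontal distance from joint 1 to link-2 COM:
  x_c2 = L1*cos(t1) + Lc2*cos(t1+t2)
       = 3.2*0.7547 + 2.3*-0.0523 = 2.2947 m
tau1 = m1*g*x_c1 + m2*g*x_c2
     = 4*9.81*1.2075 + 9*9.81*2.2947
     = 47.3837 + 202.5989
     = 249.9826 Nm


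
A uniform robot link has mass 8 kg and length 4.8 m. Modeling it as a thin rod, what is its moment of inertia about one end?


I = (1/3) * m * L^2
= (1/3) * 8 * 4.8^2
= 0.333333 * 8 * 23.04
= 61.44 kg*m^2


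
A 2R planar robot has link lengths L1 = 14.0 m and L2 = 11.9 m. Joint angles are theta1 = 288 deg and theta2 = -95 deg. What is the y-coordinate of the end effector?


Convert angles to radians: theta1 = 5.0265, theta2 = -1.6581
y = L1*sin(theta1) + L2*sin(theta1+theta2)
y = -13.3148 + -2.6769
y = -15.9917


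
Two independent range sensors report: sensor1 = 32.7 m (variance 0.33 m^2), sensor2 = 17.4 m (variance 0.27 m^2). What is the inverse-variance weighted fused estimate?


w1 = (1/var1) / (1/var1 + 1/var2)
   = 3.0303 / (3.0303 + 3.7037) = 0.45
w2 = 1 - w1 = 0.55
fused = w1*s1 + w2*s2 = 14.715 + 9.57
= 24.285 m


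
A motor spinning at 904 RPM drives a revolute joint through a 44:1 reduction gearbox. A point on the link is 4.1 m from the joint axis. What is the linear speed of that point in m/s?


omega_motor = 904 * 2*pi/60 = 94.6667 rad/s
omega_joint = omega_motor / 44 = 2.1515 rad/s
v = omega_joint * r = 2.1515 * 4.1
= 8.8212 m/s


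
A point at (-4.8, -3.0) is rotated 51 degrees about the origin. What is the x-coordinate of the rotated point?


x' = x*cos(theta) - y*sin(theta)
cos(51 deg) = 0.6293, sin(51 deg) = 0.7771
x' = -4.8 * 0.6293 - -3.0 * 0.7771
= -3.0207 - -2.3314
= -0.6893


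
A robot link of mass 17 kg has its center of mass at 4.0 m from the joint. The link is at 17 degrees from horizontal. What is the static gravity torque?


tau = m*g*L*cos(angle)
= 17 * 9.81 * 4.0 * cos(17 deg)
= 17 * 9.81 * 4.0 * 0.9563
= 637.9318 Nm


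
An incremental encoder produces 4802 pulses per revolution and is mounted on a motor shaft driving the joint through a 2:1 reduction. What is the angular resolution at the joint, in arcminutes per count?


counts per rev = 4802
effective counts at joint = 4802 * 2 = 9604
resolution = 360*60 / 9604
= 2.2491 arcmin/count


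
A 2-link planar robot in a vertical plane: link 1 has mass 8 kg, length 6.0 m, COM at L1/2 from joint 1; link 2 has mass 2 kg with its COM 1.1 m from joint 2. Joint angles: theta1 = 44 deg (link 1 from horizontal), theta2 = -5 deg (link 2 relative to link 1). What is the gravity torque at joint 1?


Horizontal distance from joint 1 to link-1 COM:
  x_c1 = (L1/2)*cos(t1) = 3.0 * 0.7193 = 2.158 m
Horizontal distance from joint 1 to link-2 COM:
  x_c2 = L1*cos(t1) + Lc2*cos(t1+t2)
       = 6.0*0.7193 + 1.1*0.7771 = 5.1709 m
tau1 = m1*g*x_c1 + m2*g*x_c2
     = 8*9.81*2.158 + 2*9.81*5.1709
     = 169.3614 + 101.453
     = 270.8144 Nm
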